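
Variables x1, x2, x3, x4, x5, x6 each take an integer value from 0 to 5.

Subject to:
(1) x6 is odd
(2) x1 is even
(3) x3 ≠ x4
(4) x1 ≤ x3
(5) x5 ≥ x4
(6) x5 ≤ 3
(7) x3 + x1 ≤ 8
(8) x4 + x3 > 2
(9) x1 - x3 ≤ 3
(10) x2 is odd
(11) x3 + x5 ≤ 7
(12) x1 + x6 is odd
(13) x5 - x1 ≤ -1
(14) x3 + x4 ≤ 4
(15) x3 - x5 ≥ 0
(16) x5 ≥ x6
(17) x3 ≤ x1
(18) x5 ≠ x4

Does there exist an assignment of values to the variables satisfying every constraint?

The assignment x1 = 4, x2 = 5, x3 = 4, x4 = 0, x5 = 2, x6 = 1 works:
  constraint 7 holds since x3 + x1 = 8.
  constraint 8 holds since x4 + x3 = 4.
  constraint 9 holds since x1 - x3 = 0.
The rest check out directly.

Satisfiable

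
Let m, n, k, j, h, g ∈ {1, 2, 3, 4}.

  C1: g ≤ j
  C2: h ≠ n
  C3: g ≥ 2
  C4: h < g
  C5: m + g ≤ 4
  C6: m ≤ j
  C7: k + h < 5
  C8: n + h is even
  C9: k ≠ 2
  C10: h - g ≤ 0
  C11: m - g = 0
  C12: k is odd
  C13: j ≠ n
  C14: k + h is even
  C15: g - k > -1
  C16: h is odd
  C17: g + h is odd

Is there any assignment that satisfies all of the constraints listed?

Take m = 2, n = 3, k = 1, j = 4, h = 1, g = 2. Then constraint 5: m + g = 4; constraint 7: k + h = 2; constraint 10: h - g = -1, and every other listed constraint is also met.

Satisfiable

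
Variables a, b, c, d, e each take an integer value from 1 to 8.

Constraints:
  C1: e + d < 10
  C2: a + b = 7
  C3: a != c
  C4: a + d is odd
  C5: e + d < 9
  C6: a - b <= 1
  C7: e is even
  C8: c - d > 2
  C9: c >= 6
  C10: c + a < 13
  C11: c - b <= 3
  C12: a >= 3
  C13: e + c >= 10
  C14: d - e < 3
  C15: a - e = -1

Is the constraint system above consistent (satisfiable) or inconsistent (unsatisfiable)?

Satisfiable

One satisfying assignment is a = 3, b = 4, c = 7, d = 4, e = 4.
For the less obvious constraints — constraint 1: e + d = 8; constraint 2: a + b = 7; constraint 5: e + d = 8 — and the others hold by inspection.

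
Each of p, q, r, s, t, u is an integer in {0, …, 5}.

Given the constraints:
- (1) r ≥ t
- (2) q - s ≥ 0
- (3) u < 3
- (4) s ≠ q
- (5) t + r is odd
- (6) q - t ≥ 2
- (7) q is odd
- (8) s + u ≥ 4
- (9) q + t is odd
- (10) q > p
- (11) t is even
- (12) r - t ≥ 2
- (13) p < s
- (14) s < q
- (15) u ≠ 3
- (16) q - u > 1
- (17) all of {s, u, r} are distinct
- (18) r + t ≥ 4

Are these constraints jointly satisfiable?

The assignment p = 3, q = 5, r = 5, s = 4, t = 0, u = 2 works:
  constraint 2 holds since q - s = 1.
  constraint 6 holds since q - t = 5.
The rest check out directly.

Satisfiable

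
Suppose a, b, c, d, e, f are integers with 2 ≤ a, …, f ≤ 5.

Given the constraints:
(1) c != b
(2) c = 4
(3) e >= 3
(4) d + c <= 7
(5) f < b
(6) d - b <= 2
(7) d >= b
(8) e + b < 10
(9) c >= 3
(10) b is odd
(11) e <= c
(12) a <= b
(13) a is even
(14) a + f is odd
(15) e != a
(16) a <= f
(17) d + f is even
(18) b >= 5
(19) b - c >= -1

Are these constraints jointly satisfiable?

From constraints 7 and 18: d ≥ b ≥ 5. From constraints 3 and 11: c ≥ e ≥ 3. Hence d + c ≥ 8. But constraint 4 requires d + c ≤ 7, and 7 < 8. Contradiction.

Unsatisfiable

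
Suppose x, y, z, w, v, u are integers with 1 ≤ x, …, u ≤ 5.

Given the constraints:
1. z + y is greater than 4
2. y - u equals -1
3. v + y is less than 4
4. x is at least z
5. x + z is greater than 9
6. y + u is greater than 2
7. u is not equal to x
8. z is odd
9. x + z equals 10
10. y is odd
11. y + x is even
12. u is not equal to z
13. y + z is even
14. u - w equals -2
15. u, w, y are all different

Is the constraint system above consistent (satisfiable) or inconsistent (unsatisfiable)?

Satisfiable

Setting (x, y, z, w, v, u) = (5, 1, 5, 4, 2, 2) satisfies everything: constraint 1: z + y = 6; constraint 2: y - u = -1; constraint 3: v + y = 3, and the others follow.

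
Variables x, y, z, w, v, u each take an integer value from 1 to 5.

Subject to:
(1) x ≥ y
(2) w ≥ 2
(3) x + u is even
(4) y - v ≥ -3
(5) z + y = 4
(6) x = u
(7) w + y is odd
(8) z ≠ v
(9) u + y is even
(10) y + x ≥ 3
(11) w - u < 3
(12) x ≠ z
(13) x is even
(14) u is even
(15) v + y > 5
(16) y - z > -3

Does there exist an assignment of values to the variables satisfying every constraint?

Satisfiable

The assignment x = 4, y = 2, z = 2, w = 5, v = 4, u = 4 works:
  constraint 4 holds since y - v = -2.
  constraint 5 holds since z + y = 4.
The rest check out directly.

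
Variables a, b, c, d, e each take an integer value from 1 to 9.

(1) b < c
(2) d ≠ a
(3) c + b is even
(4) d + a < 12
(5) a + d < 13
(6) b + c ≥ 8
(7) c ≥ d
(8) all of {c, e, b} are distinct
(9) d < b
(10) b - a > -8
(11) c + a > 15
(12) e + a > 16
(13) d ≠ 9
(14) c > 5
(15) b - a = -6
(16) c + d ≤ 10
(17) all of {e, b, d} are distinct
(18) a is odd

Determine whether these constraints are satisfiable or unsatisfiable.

Satisfiable

One satisfying assignment is a = 9, b = 3, c = 7, d = 1, e = 8.
For the less obvious constraints — constraint 4: d + a = 10; constraint 5: a + d = 10 — and the others hold by inspection.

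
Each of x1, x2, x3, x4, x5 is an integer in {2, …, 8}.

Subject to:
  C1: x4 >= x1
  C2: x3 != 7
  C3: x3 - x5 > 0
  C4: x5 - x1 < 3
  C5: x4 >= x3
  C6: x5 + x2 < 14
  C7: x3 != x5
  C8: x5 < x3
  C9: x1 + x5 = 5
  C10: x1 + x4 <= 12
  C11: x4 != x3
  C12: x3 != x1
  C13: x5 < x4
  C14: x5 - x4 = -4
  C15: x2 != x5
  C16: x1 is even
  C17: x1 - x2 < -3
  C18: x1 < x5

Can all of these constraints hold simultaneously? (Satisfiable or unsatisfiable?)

Satisfiable

Setting (x1, x2, x3, x4, x5) = (2, 8, 5, 7, 3) satisfies everything: constraint 3: x3 - x5 = 2; constraint 4: x5 - x1 = 1; constraint 6: x5 + x2 = 11, and the others follow.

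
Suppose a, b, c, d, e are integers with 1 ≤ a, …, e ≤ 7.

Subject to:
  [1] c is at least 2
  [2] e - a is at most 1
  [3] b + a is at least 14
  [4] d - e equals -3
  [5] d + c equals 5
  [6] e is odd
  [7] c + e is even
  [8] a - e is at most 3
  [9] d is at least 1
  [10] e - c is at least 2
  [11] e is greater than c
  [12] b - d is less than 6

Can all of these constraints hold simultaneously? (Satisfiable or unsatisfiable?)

Satisfiable

One satisfying assignment is a = 7, b = 7, c = 3, d = 2, e = 5.
For the less obvious constraints — constraint 2: e - a = -2; constraint 3: b + a = 14; constraint 4: d - e = -3 — and the others hold by inspection.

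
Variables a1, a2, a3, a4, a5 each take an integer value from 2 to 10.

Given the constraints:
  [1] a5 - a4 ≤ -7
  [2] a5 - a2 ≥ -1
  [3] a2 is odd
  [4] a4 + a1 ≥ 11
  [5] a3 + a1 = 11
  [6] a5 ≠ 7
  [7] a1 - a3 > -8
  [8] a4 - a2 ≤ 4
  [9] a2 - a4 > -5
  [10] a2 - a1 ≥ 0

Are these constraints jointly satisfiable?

Unsatisfiable

Constraints 1, 2, and 8 give a5 − a2 ≥ -1, a2 − a4 ≥ -4, a4 − a5 ≥ 7.
Adding all 3 inequalities: the left sides telescope to 0, and the right sides sum to (-1) + (-4) + 7 = 2. So 0 ≥ 2, which is false.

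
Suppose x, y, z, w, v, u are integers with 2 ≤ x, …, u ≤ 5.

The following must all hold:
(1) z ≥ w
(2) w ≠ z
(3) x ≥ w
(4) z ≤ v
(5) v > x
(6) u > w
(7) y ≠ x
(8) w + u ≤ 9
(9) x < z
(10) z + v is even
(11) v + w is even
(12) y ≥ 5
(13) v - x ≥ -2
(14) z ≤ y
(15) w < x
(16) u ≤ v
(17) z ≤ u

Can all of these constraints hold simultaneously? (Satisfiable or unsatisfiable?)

Satisfiable

The assignment x = 4, y = 5, z = 5, w = 3, v = 5, u = 5 works:
  constraint 8 holds since w + u = 8.
  constraint 13 holds since v - x = 1.
The rest check out directly.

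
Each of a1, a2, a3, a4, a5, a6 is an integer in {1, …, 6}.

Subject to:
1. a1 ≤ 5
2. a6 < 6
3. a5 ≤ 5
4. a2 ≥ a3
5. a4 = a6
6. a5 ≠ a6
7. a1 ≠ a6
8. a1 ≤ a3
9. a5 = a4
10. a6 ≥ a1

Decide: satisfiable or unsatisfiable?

Unsatisfiable

From constraints 5 and 9, a5 = a4 = a6, so a5 = a6. But constraint 6 says a5 ≠ a6. Contradiction.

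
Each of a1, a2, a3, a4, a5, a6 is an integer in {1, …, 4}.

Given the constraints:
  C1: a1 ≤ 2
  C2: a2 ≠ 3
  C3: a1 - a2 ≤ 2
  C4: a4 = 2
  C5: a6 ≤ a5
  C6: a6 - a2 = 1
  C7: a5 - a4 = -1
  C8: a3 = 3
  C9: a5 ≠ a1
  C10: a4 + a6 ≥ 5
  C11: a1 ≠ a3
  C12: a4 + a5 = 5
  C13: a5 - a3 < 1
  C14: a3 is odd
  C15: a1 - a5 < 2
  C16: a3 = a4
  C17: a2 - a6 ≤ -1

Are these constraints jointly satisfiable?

Unsatisfiable

Constraint 8 fixes a3 = 3 and constraint 4 fixes a4 = 2, but constraint 16 requires a3 = a4. Since 3 ≠ 2, contradiction.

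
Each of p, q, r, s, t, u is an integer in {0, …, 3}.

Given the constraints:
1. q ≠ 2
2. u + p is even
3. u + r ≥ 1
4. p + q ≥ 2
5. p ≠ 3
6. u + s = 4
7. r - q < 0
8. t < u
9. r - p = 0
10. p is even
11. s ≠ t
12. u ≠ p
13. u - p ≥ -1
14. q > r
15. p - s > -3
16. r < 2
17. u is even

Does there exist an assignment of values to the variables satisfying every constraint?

Satisfiable

Take p = 0, q = 3, r = 0, s = 2, t = 0, u = 2. Then constraint 3: u + r = 2; constraint 4: p + q = 3, and every other listed constraint is also met.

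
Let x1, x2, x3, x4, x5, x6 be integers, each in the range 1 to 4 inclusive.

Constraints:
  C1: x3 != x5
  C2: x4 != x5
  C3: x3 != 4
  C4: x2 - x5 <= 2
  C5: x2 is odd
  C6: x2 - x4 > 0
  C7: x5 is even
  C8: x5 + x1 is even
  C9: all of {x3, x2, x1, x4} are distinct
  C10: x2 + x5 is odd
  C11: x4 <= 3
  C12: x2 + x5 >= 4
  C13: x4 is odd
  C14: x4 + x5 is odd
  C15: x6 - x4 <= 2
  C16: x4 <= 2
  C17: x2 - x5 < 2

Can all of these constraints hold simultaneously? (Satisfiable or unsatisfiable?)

Satisfiable

One satisfying assignment is x1 = 4, x2 = 3, x3 = 2, x4 = 1, x5 = 4, x6 = 1.
For the less obvious constraints — constraint 4: x2 - x5 = -1; constraint 6: x2 - x4 = 2 — and the others hold by inspection.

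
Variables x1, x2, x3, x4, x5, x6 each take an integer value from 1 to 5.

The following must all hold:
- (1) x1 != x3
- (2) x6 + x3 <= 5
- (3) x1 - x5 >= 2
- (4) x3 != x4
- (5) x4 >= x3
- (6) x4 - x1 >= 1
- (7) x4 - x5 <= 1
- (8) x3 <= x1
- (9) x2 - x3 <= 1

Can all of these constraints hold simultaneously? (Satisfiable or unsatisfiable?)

Constraints 3, 6, and 7 give x4 − x1 ≥ 1, x1 − x5 ≥ 2, x5 − x4 ≥ -1.
Adding all 3 inequalities: the left sides telescope to 0, and the right sides sum to 1 + 2 + (-1) = 2. So 0 ≥ 2, which is false.

Unsatisfiable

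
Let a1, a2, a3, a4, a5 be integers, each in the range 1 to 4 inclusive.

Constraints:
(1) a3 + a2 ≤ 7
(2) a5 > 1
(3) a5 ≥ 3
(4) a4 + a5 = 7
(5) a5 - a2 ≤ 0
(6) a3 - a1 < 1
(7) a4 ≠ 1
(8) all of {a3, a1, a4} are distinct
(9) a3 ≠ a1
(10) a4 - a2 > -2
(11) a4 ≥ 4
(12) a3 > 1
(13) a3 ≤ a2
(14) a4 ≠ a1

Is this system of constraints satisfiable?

The assignment a1 = 3, a2 = 4, a3 = 2, a4 = 4, a5 = 3 works:
  constraint 1 holds since a3 + a2 = 6.
  constraint 4 holds since a4 + a5 = 7.
The rest check out directly.

Satisfiable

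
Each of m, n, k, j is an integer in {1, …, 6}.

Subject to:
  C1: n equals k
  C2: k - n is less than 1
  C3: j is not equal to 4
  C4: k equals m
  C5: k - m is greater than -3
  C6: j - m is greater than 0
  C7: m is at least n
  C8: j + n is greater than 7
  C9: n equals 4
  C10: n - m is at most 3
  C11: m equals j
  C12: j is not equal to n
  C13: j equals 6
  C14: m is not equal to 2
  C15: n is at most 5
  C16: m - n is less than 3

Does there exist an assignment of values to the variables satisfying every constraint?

Unsatisfiable

Constraint 9 fixes n = 4 and constraint 13 fixes j = 6. Constraints 1, 4, and 11 give n = k = m = j, so n = j. But 4 ≠ 6 — contradiction.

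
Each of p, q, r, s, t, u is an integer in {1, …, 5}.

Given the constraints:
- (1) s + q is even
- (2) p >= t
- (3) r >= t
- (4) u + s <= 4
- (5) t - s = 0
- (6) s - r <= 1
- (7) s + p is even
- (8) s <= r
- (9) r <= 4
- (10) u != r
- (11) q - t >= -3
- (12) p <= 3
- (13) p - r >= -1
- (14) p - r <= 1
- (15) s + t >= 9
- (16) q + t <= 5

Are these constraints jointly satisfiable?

From constraints 8 and 9: s ≤ r ≤ 4. From constraints 2 and 12: t ≤ p ≤ 3. Hence s + t ≤ 7. But constraint 15 requires s + t ≥ 9, and 9 > 7. Contradiction.

Unsatisfiable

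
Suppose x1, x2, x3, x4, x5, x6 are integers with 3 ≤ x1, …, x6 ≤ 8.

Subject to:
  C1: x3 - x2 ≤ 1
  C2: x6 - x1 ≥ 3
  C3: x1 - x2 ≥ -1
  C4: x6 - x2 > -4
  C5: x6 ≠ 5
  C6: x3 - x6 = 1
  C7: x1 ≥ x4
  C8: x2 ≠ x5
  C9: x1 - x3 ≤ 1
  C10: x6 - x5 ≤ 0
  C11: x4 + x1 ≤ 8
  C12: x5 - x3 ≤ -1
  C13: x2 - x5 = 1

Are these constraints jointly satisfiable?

Constraints 1, 2, 3, 10, and 12 give x3 − x5 ≥ 1, x5 − x6 ≥ 0, x6 − x1 ≥ 3, x1 − x2 ≥ -1, x2 − x3 ≥ -1.
Adding all 5 inequalities: the left sides telescope to 0, and the right sides sum to 1 + 0 + 3 + (-1) + (-1) = 2. So 0 ≥ 2, which is false.

Unsatisfiable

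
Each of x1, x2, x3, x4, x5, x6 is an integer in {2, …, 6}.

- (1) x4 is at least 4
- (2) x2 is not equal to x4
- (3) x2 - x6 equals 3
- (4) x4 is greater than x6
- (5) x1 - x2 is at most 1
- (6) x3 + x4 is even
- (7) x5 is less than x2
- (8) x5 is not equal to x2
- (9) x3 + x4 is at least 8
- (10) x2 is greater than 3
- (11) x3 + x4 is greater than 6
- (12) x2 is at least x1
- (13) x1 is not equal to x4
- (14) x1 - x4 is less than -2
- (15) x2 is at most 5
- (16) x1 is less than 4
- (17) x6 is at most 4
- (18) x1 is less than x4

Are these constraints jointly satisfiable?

Take x1 = 3, x2 = 5, x3 = 2, x4 = 6, x5 = 4, x6 = 2. Then constraint 3: x2 - x6 = 3; constraint 5: x1 - x2 = -2; constraint 9: x3 + x4 = 8, and every other listed constraint is also met.

Satisfiable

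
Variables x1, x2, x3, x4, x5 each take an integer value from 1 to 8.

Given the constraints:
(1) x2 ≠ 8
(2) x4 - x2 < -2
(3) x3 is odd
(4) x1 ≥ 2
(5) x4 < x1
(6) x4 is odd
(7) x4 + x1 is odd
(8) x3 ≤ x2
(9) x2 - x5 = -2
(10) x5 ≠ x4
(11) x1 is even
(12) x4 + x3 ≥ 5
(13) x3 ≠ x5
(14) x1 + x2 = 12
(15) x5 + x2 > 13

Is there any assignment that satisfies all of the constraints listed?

Satisfiable

Try x1 = 6, x2 = 6, x3 = 5, x4 = 1, x5 = 8.
Check constraint 2: x4 - x2 = -5; constraint 9: x2 - x5 = -2. The remaining constraints are straightforward to verify.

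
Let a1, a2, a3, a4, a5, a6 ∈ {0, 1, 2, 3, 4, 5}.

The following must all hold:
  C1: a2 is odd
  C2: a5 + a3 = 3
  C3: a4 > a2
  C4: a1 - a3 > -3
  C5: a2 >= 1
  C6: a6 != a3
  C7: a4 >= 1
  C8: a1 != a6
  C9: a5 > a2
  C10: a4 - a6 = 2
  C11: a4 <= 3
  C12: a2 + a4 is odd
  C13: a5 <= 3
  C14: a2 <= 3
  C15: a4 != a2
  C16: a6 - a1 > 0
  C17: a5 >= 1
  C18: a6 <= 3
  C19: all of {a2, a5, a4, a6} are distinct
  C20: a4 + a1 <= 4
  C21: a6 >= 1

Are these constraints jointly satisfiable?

Constraints 5, 7, 11, 13, 14, 17, 18, and 21 confine each of a2, a5, a4, a6 to the 3 values {1, …, 3}.
Constraint 19 requires all 4 of them to be distinct, but only 3 values are available — impossible by the pigeonhole principle.

Unsatisfiable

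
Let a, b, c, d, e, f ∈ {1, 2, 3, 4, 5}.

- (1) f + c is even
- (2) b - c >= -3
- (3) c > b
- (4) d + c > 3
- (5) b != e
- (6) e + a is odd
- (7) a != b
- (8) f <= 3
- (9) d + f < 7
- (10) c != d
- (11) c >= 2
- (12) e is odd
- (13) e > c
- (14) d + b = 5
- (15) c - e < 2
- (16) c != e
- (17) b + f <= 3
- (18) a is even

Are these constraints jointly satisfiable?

Satisfiable

Setting (a, b, c, d, e, f) = (2, 1, 2, 4, 3, 2) satisfies everything: constraint 2: b - c = -1; constraint 4: d + c = 6, and the others follow.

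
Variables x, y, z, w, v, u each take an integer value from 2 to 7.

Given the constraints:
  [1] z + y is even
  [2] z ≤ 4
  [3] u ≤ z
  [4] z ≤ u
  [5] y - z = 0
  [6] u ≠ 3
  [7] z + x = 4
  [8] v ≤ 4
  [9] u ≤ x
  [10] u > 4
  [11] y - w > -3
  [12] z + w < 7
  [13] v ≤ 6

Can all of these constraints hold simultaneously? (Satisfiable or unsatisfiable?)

Unsatisfiable

From constraint 10: u ≥ 5. From constraints 2 and 3: u ≤ z and z ≤ 4, so u ≤ 4. But 4 < 5, so no value of u works.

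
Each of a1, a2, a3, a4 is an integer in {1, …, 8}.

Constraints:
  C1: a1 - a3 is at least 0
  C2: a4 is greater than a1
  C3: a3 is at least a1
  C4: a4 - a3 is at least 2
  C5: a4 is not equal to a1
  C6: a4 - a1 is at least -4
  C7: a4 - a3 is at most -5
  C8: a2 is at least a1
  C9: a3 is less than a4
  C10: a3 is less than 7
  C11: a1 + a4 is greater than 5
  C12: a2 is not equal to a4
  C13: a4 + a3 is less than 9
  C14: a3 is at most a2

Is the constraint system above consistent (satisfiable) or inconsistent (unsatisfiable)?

Unsatisfiable

Constraints 1, 6, and 7 give a4 − a1 ≥ -4, a1 − a3 ≥ 0, a3 − a4 ≥ 5.
Adding all 3 inequalities: the left sides telescope to 0, and the right sides sum to (-4) + 0 + 5 = 1. So 0 ≥ 1, which is false.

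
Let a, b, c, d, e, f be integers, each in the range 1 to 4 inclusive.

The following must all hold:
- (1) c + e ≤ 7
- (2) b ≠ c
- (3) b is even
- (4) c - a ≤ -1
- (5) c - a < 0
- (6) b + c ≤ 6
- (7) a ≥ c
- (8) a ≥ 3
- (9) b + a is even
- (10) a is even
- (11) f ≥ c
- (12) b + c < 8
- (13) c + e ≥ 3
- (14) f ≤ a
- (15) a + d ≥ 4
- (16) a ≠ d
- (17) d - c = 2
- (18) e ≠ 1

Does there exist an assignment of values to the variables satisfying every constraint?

Setting (a, b, c, d, e, f) = (4, 4, 1, 3, 4, 4) satisfies everything: constraint 1: c + e = 5; constraint 4: c - a = -3; constraint 5: c - a = -3, and the others follow.

Satisfiable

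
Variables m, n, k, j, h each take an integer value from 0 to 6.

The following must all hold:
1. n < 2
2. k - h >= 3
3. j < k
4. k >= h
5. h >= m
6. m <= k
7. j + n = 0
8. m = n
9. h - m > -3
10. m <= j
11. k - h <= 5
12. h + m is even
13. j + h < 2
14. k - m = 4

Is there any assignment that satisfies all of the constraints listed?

The assignment m = 0, n = 0, k = 4, j = 0, h = 0 works:
  constraint 2 holds since k - h = 4.
  constraint 7 holds since j + n = 0.
  constraint 9 holds since h - m = 0.
The rest check out directly.

Satisfiable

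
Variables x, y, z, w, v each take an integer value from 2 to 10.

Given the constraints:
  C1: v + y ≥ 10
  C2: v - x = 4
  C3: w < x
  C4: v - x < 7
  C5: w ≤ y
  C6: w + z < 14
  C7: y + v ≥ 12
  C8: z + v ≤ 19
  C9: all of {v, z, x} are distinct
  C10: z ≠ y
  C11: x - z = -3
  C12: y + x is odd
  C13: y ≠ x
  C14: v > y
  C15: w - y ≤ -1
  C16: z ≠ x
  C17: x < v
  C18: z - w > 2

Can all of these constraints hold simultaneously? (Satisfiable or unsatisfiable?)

Try x = 5, y = 4, z = 8, w = 3, v = 9.
Check constraint 1: v + y = 13; constraint 2: v - x = 4; constraint 4: v - x = 4. The remaining constraints are straightforward to verify.

Satisfiable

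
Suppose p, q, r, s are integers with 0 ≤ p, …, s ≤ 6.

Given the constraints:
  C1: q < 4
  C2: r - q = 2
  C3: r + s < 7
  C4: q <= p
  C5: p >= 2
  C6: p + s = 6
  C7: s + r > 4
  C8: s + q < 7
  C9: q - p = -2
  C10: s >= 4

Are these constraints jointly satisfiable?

Satisfiable

Try p = 2, q = 0, r = 2, s = 4.
Check constraint 2: r - q = 2; constraint 3: r + s = 6; constraint 6: p + s = 6. The remaining constraints are straightforward to verify.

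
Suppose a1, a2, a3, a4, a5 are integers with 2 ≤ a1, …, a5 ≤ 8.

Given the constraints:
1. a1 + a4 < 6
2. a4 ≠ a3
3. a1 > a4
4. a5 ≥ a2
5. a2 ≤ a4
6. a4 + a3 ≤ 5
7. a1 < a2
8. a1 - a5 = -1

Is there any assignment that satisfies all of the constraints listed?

Unsatisfiable

Constraints 3, 5, and 7 give a1 < a2, a2 ≤ a4, a4 < a1. Chaining: a1 < a2 ≤ a4 < a1, which forces a1 < a1 — impossible.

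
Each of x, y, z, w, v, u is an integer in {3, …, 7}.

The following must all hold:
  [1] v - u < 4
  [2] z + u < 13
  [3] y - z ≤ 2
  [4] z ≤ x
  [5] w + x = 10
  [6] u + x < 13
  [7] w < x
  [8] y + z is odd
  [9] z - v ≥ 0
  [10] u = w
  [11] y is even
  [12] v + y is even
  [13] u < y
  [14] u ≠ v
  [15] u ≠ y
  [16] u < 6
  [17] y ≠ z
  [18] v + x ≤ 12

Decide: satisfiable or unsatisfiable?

Satisfiable

Try x = 7, y = 6, z = 7, w = 3, v = 4, u = 3.
Check constraint 1: v - u = 1; constraint 2: z + u = 10. The remaining constraints are straightforward to verify.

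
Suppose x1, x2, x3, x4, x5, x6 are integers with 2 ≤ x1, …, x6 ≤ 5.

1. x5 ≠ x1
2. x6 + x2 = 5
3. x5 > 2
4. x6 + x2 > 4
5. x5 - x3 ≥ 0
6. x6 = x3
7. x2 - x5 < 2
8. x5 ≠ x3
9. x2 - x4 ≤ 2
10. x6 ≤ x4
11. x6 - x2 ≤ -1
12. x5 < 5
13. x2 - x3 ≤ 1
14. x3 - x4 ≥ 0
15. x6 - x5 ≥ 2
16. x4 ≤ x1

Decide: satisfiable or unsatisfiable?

Unsatisfiable

Constraints 5, 9, 11, 14, and 15 give x6 − x5 ≥ 2, x5 − x3 ≥ 0, x3 − x4 ≥ 0, x4 − x2 ≥ -2, x2 − x6 ≥ 1.
Adding all 5 inequalities: the left sides telescope to 0, and the right sides sum to 2 + 0 + 0 + (-2) + 1 = 1. So 0 ≥ 1, which is false.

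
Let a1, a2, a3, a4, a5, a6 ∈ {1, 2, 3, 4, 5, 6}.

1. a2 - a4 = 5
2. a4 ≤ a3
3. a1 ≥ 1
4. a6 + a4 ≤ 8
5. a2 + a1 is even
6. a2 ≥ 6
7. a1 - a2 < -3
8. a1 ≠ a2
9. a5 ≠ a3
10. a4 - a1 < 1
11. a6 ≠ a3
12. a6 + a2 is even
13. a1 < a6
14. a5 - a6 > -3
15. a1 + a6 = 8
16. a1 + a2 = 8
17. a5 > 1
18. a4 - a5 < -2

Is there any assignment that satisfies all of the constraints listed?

Satisfiable

The assignment a1 = 2, a2 = 6, a3 = 1, a4 = 1, a5 = 6, a6 = 6 works:
  constraint 1 holds since a2 - a4 = 5.
  constraint 4 holds since a6 + a4 = 7.
  constraint 7 holds since a1 - a2 = -4.
The rest check out directly.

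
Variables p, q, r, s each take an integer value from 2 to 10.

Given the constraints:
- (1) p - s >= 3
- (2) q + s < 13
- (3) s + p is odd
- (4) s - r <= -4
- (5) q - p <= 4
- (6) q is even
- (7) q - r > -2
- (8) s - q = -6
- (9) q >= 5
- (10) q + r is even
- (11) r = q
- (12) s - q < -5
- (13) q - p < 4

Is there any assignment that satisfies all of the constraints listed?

Setting (p, q, r, s) = (5, 8, 8, 2) satisfies everything: constraint 1: p - s = 3; constraint 2: q + s = 10; constraint 4: s - r = -6, and the others follow.

Satisfiable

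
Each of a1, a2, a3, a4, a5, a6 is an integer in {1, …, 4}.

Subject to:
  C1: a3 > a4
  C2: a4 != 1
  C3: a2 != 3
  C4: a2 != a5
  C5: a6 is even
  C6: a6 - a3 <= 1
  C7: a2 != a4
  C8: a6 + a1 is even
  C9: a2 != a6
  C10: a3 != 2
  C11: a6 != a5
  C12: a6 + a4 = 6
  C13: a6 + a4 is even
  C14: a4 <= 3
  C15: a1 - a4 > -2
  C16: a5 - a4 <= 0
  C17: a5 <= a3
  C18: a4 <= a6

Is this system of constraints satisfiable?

Setting (a1, a2, a3, a4, a5, a6) = (2, 1, 4, 2, 2, 4) satisfies everything: constraint 6: a6 - a3 = 0; constraint 12: a6 + a4 = 6; constraint 15: a1 - a4 = 0, and the others follow.

Satisfiable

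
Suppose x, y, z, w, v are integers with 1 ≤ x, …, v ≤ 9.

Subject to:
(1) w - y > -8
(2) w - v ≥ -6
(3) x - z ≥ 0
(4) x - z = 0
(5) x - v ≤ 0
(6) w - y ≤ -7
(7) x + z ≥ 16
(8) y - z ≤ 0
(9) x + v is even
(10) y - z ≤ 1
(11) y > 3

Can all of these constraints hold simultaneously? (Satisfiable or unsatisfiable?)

Unsatisfiable

Constraints 2, 3, 5, 6, and 8 give x − z ≥ 0, z − y ≥ 0, y − w ≥ 7, w − v ≥ -6, v − x ≥ 0.
Adding all 5 inequalities: the left sides telescope to 0, and the right sides sum to 0 + 0 + 7 + (-6) + 0 = 1. So 0 ≥ 1, which is false.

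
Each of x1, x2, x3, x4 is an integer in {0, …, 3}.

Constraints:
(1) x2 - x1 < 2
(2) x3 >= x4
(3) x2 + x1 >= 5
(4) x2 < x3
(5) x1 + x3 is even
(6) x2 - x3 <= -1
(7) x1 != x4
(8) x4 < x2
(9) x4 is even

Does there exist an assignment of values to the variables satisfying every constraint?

Satisfiable

One satisfying assignment is x1 = 3, x2 = 2, x3 = 3, x4 = 0.
For the less obvious constraints — constraint 1: x2 - x1 = -1; constraint 3: x2 + x1 = 5 — and the others hold by inspection.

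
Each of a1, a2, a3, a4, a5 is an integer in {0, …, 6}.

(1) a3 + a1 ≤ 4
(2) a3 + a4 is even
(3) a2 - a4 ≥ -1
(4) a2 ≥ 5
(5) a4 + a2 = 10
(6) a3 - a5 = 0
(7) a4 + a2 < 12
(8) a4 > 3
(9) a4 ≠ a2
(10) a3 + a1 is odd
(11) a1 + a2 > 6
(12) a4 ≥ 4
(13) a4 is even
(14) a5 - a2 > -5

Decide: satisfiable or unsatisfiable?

Satisfiable

The assignment a1 = 1, a2 = 6, a3 = 2, a4 = 4, a5 = 2 works:
  constraint 1 holds since a3 + a1 = 3.
  constraint 3 holds since a2 - a4 = 2.
The rest check out directly.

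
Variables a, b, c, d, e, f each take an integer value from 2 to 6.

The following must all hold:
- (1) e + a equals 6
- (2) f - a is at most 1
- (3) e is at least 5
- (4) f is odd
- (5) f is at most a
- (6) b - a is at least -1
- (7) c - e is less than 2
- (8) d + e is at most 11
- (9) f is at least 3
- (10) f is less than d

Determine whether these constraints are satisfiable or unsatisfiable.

Unsatisfiable

From constraint 3: e ≥ 5. From constraints 5 and 9: a ≥ f ≥ 3. Hence e + a ≥ 8. But constraint 1 requires e + a = 6, and 6 < 8. Contradiction.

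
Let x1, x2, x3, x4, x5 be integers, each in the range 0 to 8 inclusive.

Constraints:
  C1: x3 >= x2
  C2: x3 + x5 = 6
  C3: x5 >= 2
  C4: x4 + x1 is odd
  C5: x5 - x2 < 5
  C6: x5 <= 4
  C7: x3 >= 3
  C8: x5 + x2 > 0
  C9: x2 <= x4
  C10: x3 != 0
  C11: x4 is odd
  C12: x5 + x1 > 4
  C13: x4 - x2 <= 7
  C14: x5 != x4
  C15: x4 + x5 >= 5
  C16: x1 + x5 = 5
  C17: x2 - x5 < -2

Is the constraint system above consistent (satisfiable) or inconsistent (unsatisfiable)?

Satisfiable

Try x1 = 2, x2 = 0, x3 = 3, x4 = 5, x5 = 3.
Check constraint 2: x3 + x5 = 6; constraint 5: x5 - x2 = 3; constraint 8: x5 + x2 = 3. The remaining constraints are straightforward to verify.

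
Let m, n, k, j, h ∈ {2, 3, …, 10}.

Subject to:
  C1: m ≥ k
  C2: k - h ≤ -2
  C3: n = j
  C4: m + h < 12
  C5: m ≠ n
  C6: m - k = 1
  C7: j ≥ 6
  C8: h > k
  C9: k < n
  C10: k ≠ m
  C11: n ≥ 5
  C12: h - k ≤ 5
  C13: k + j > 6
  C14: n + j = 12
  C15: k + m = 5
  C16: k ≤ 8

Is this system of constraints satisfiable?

Satisfiable

One satisfying assignment is m = 3, n = 6, k = 2, j = 6, h = 6.
For the less obvious constraints — constraint 2: k - h = -4; constraint 4: m + h = 9 — and the others hold by inspection.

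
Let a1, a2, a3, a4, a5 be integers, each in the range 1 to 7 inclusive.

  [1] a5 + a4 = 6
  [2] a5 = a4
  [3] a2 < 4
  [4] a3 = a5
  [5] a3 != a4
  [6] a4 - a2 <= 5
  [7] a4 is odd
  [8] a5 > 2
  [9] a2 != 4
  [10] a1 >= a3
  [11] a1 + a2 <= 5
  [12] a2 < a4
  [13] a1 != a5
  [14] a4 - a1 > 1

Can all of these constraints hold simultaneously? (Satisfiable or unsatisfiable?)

Unsatisfiable

From constraints 2 and 4, a3 = a5 = a4, so a3 = a4. But constraint 5 says a3 ≠ a4. Contradiction.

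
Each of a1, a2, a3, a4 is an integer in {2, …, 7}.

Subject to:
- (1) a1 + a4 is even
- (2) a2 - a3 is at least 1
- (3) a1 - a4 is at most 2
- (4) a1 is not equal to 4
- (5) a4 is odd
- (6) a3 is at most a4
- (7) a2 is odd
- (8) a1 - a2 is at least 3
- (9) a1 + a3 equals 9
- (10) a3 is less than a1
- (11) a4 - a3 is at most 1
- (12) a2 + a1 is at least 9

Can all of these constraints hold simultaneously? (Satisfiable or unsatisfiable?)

Constraints 2, 3, 8, and 11 give a3 − a4 ≥ -1, a4 − a1 ≥ -2, a1 − a2 ≥ 3, a2 − a3 ≥ 1.
Adding all 4 inequalities: the left sides telescope to 0, and the right sides sum to (-1) + (-2) + 3 + 1 = 1. So 0 ≥ 1, which is false.

Unsatisfiable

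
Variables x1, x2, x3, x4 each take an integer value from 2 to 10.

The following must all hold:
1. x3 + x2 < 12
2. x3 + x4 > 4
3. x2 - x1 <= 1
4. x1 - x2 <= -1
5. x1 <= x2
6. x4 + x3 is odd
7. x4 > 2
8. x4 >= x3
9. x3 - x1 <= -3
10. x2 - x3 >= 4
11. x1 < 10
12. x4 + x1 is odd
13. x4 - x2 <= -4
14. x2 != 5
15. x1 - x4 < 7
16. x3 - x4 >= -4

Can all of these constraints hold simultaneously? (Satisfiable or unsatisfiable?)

Satisfiable

Take x1 = 8, x2 = 9, x3 = 2, x4 = 3. Then constraint 1: x3 + x2 = 11; constraint 2: x3 + x4 = 5, and every other listed constraint is also met.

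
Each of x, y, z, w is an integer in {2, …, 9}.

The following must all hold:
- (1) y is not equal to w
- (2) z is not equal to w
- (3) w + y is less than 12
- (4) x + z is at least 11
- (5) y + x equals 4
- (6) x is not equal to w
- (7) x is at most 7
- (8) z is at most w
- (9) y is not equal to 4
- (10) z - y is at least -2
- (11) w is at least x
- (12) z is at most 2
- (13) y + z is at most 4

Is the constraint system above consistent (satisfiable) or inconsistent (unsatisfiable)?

From constraint 7: x ≤ 7. From constraint 12: z ≤ 2. Hence x + z ≤ 9. But constraint 4 requires x + z ≥ 11, and 11 > 9. Contradiction.

Unsatisfiable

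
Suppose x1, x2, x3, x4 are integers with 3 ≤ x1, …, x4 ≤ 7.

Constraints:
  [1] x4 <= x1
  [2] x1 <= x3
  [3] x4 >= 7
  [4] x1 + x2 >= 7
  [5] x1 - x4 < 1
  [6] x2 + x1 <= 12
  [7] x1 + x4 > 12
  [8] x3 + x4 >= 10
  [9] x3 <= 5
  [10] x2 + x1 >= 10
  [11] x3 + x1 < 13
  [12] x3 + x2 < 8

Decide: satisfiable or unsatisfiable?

Unsatisfiable

From constraints 1 and 3: x1 ≥ x4 and x4 ≥ 7, so x1 ≥ 7. From constraints 2 and 9: x1 ≤ x3 and x3 ≤ 5, so x1 ≤ 5. But 5 < 7, so no value of x1 works.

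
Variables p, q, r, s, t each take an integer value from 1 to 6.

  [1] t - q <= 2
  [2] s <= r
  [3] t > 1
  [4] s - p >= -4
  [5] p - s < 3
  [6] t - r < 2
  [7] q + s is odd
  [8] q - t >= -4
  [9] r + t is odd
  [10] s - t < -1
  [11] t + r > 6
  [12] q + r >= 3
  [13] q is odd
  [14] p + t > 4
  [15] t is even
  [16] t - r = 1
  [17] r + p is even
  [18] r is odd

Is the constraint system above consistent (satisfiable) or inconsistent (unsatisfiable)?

Satisfiable

Setting (p, q, r, s, t) = (3, 3, 3, 2, 4) satisfies everything: constraint 1: t - q = 1; constraint 4: s - p = -1, and the others follow.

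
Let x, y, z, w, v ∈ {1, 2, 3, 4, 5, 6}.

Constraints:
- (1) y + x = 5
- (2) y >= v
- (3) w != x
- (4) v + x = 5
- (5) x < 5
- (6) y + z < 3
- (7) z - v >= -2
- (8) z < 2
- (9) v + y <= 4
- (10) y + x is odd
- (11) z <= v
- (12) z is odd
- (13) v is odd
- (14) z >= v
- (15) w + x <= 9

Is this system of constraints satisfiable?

Satisfiable

Take x = 4, y = 1, z = 1, w = 2, v = 1. Then constraint 1: y + x = 5; constraint 4: v + x = 5; constraint 6: y + z = 2, and every other listed constraint is also met.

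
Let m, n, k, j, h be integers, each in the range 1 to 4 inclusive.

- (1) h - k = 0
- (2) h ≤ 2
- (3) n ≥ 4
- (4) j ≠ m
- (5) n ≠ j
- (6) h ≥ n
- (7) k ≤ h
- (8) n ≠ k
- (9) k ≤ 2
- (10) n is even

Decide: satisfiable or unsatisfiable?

Unsatisfiable

From constraints 3 and 6: h ≥ n and n ≥ 4, so h ≥ 4. From constraint 2: h ≤ 2. But 2 < 4, so no value of h works.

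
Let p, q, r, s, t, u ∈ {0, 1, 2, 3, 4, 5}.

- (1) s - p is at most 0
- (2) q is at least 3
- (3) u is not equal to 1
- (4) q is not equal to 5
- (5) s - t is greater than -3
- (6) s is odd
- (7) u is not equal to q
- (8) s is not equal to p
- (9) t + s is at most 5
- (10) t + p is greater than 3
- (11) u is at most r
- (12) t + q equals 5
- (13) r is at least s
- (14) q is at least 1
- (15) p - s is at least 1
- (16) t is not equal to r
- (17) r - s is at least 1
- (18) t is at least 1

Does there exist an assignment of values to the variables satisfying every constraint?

Take p = 2, q = 3, r = 4, s = 1, t = 2, u = 4. Then constraint 1: s - p = -1; constraint 5: s - t = -1, and every other listed constraint is also met.

Satisfiable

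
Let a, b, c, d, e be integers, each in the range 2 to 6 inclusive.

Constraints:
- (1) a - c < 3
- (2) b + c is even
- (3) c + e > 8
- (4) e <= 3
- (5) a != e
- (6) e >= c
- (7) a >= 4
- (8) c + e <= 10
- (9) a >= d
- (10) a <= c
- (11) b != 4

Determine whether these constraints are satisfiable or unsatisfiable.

Unsatisfiable

From constraints 7 and 10: c ≥ a and a ≥ 4, so c ≥ 4. From constraints 4 and 6: c ≤ e and e ≤ 3, so c ≤ 3. But 3 < 4, so no value of c works.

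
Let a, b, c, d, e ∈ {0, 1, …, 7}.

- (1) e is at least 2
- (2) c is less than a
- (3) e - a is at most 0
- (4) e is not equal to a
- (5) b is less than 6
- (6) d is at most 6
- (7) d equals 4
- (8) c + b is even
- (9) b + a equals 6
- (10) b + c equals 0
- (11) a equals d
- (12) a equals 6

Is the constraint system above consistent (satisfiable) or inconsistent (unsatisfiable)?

Unsatisfiable

Constraint 12 fixes a = 6 and constraint 7 fixes d = 4, but constraint 11 requires a = d. Since 6 ≠ 4, contradiction.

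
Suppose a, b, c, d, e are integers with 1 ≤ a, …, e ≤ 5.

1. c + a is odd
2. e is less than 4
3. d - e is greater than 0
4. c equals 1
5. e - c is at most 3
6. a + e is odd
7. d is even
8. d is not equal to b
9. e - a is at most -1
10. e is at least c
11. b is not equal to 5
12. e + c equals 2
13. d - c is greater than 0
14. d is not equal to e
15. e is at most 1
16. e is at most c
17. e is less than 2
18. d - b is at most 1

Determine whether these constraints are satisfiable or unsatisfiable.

Satisfiable

Take a = 2, b = 1, c = 1, d = 2, e = 1. Then constraint 3: d - e = 1; constraint 5: e - c = 0; constraint 9: e - a = -1, and every other listed constraint is also met.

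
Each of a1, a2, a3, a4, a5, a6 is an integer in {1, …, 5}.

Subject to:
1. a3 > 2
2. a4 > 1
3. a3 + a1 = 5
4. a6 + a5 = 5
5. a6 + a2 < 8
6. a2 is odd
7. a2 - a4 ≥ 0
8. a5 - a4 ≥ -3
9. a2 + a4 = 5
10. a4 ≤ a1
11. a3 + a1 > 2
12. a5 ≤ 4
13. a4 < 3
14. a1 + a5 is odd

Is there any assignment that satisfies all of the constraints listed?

Take a1 = 2, a2 = 3, a3 = 3, a4 = 2, a5 = 1, a6 = 4. Then constraint 3: a3 + a1 = 5; constraint 4: a6 + a5 = 5, and every other listed constraint is also met.

Satisfiable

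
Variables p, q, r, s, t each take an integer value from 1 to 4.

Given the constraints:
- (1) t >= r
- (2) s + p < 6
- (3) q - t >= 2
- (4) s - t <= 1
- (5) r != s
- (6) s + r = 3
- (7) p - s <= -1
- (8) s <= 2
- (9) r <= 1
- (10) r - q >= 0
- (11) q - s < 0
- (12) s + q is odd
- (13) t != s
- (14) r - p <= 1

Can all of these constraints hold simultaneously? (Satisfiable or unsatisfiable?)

Unsatisfiable

Constraints 3, 4, 7, 10, and 14 give r − q ≥ 0, q − t ≥ 2, t − s ≥ -1, s − p ≥ 1, p − r ≥ -1.
Adding all 5 inequalities: the left sides telescope to 0, and the right sides sum to 0 + 2 + (-1) + 1 + (-1) = 1. So 0 ≥ 1, which is false.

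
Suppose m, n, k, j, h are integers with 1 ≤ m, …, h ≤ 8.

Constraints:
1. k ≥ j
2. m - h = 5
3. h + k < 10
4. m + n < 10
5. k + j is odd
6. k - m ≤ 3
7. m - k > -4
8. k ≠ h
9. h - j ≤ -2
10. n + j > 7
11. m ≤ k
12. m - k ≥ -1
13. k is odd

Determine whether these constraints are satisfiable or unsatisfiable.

Satisfiable

Try m = 6, n = 3, k = 7, j = 6, h = 1.
Check constraint 2: m - h = 5; constraint 3: h + k = 8. The remaining constraints are straightforward to verify.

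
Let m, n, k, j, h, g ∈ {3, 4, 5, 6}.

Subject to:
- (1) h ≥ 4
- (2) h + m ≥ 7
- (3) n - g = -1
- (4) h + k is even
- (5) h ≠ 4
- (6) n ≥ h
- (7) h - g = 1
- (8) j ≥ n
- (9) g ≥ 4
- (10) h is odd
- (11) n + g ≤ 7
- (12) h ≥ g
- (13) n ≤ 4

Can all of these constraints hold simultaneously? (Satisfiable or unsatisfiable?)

Unsatisfiable

From constraints 1 and 6: n ≥ h ≥ 4. From constraint 9: g ≥ 4. Hence n + g ≥ 8. But constraint 11 requires n + g ≤ 7, and 7 < 8. Contradiction.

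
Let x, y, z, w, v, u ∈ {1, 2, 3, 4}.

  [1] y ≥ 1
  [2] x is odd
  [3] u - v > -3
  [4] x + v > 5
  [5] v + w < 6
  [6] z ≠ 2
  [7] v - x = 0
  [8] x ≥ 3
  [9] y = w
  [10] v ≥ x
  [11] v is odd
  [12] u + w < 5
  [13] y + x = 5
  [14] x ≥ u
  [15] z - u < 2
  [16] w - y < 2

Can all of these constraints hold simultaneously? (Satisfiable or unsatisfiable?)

The assignment x = 3, y = 2, z = 1, w = 2, v = 3, u = 2 works:
  constraint 3 holds since u - v = -1.
  constraint 4 holds since x + v = 6.
The rest check out directly.

Satisfiable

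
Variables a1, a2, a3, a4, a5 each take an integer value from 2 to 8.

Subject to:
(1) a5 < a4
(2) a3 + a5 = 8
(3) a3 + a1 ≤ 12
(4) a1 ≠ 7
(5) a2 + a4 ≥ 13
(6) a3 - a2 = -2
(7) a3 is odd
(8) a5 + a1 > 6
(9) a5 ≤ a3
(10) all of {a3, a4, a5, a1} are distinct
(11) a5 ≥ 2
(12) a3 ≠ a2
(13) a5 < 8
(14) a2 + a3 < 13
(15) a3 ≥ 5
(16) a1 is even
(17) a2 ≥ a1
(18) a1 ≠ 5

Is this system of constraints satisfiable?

One satisfying assignment is a1 = 6, a2 = 7, a3 = 5, a4 = 8, a5 = 3.
For the less obvious constraints — constraint 2: a3 + a5 = 8; constraint 3: a3 + a1 = 11; constraint 5: a2 + a4 = 15 — and the others hold by inspection.

Satisfiable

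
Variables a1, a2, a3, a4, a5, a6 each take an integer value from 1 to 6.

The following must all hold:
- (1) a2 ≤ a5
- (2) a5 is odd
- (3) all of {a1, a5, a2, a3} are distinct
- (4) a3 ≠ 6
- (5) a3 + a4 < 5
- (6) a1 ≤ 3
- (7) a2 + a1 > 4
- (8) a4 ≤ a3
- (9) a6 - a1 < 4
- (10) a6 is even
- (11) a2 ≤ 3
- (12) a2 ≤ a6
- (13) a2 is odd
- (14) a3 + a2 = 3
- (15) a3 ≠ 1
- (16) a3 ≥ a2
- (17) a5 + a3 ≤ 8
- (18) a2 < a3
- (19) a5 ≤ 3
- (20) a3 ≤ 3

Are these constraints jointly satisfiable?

Unsatisfiable

Constraints 6, 11, 19, and 20 confine each of a1, a5, a2, a3 to the 3 values {1, …, 3} (the domain already gives each ≥ 1).
Constraint 3 requires all 4 of them to be distinct, but only 3 values are available — impossible by the pigeonhole principle.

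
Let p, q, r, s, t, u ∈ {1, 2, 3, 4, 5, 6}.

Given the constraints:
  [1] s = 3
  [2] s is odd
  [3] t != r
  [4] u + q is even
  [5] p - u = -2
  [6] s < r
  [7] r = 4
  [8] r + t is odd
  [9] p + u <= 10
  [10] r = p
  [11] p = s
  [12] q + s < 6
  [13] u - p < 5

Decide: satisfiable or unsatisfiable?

Constraint 7 fixes r = 4 and constraint 1 fixes s = 3. Constraints 10 and 11 give r = p = s, so r = s. But 4 ≠ 3 — contradiction.

Unsatisfiable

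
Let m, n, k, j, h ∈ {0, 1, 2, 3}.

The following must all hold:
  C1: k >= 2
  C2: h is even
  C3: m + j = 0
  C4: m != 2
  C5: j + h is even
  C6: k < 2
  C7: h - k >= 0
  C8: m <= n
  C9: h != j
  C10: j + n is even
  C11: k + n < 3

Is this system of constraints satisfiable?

From constraint 1: k ≥ 2. From constraint 6: k ≤ 1. But 1 < 2, so no value of k works.

Unsatisfiable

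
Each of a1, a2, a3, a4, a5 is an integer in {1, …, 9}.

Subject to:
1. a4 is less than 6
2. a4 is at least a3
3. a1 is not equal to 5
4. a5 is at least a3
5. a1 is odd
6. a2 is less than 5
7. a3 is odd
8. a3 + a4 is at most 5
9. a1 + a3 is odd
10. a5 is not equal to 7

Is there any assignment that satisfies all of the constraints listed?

Constraint 5 makes a1 odd and constraint 7 makes a3 odd, so a1 + a3 must be even. Constraint 9 says a1 + a3 is odd — contradiction.

Unsatisfiable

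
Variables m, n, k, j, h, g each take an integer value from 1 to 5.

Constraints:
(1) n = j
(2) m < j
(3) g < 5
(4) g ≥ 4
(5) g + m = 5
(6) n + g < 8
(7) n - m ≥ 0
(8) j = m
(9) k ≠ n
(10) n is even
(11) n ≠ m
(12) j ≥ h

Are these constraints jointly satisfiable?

From constraints 1 and 8, n = j = m, so n = m. But constraint 11 says n ≠ m. Contradiction.

Unsatisfiable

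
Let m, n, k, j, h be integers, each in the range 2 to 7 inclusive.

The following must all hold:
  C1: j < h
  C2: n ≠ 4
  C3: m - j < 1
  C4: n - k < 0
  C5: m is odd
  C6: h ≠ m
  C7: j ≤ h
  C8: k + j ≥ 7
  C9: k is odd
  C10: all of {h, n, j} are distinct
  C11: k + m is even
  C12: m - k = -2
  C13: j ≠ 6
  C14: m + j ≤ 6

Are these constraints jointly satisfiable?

Satisfiable

Take m = 3, n = 2, k = 5, j = 3, h = 5. Then constraint 3: m - j = 0; constraint 4: n - k = -3; constraint 8: k + j = 8, and every other listed constraint is also met.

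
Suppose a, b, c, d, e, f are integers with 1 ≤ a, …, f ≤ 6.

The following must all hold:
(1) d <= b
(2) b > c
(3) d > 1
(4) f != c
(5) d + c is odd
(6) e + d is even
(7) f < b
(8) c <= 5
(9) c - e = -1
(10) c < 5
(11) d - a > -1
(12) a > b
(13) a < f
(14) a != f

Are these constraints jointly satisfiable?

Constraints 7, 12, and 13 give a < f, f < b, b < a. Chaining: a < f < b < a, which forces a < a — impossible.

Unsatisfiable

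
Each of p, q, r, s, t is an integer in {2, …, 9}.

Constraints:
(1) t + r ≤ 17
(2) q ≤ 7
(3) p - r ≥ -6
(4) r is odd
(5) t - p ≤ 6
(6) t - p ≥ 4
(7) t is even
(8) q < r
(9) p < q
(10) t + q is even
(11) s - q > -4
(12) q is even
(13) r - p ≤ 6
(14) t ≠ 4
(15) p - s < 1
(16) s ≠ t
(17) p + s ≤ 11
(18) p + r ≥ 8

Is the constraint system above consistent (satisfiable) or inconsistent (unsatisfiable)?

Satisfiable

Setting (p, q, r, s, t) = (4, 6, 7, 5, 8) satisfies everything: constraint 1: t + r = 15; constraint 3: p - r = -3, and the others follow.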